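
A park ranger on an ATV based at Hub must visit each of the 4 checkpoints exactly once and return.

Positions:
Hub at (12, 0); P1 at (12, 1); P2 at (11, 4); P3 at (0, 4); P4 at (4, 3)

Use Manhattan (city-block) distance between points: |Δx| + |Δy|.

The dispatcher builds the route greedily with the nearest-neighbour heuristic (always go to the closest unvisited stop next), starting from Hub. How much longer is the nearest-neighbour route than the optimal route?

Hub: P1=1, P2=5, P4=11, P3=16 ⇒ P1
P1: P2=4, P4=10, P3=15 ⇒ P2
P2: P4=8, P3=11 ⇒ P4
P4: P3=5 ⇒ P3
NN route Hub → P1 → P2 → P4 → P3 → Hub costs 34.
Optimal: Hub → P1 → P2 → P3 → P4 → Hub costs 32 (by enumerating all 12 distinct tours).
Excess = 34 − 32 = 2.

Excess over optimum: 2.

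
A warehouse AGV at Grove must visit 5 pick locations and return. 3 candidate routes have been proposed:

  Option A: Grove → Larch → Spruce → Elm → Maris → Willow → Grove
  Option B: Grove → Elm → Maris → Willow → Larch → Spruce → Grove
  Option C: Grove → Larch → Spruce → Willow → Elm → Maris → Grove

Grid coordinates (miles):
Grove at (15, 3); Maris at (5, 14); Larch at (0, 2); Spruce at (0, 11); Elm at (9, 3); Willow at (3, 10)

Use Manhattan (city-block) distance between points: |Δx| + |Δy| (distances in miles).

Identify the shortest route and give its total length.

70 miles — Option B is the shortest.

Option A: 16 + 9 + 17 + 15 + 6 + 19 = 82
Option B: 6 + 15 + 6 + 11 + 9 + 23 = 70
Option C: 16 + 9 + 4 + 13 + 15 + 21 = 78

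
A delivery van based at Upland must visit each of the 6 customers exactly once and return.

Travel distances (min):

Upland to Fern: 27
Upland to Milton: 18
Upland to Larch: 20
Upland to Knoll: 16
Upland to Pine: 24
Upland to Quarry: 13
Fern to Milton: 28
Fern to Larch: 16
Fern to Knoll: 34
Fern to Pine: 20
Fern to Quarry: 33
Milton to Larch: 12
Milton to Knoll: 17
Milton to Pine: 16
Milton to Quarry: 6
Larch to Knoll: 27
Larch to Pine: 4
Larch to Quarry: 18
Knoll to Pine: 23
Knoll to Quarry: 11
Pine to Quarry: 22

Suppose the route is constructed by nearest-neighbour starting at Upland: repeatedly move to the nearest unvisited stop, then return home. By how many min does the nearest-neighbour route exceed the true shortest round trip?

Upland: Quarry=13, Knoll=16, Milton=18, Larch=20, Pine=24, Fern=27 ⇒ Quarry
Quarry: Milton=6, Knoll=11, Larch=18, Pine=22, Fern=33 ⇒ Milton
Milton: Larch=12, Pine=16, Knoll=17, Fern=28 ⇒ Larch
Larch: Pine=4, Fern=16, Knoll=27 ⇒ Pine
Pine: Fern=20, Knoll=23 ⇒ Fern
Fern: Knoll=34 ⇒ Knoll
NN route Upland → Quarry → Milton → Larch → Pine → Fern → Knoll → Upland costs 105.
Optimal: Upland → Fern → Larch → Pine → Milton → Quarry → Knoll → Upland costs 96 (by enumerating all 360 distinct tours).
Excess = 105 − 96 = 9.

The nearest-neighbour route is 9 min longer than optimal.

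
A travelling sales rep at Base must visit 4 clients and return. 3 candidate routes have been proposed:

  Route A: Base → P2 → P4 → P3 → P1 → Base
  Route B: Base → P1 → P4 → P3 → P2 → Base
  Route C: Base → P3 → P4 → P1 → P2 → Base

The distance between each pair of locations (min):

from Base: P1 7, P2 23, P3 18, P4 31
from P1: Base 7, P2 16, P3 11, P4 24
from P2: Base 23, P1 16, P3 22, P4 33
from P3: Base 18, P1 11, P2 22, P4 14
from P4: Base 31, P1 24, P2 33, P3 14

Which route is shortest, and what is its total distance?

88 min — Route A is the shortest.

Route A: 23 + 33 + 14 + 11 + 7 = 88
Route B: 7 + 24 + 14 + 22 + 23 = 90
Route C: 18 + 14 + 24 + 16 + 23 = 95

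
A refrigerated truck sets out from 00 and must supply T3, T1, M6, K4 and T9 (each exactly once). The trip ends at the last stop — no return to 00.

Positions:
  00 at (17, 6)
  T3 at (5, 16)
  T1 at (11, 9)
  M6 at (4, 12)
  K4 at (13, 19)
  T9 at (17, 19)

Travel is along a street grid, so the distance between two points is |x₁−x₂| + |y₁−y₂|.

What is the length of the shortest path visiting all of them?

Shortest open route: 39.

There are 5! = 120 possible orderings.
00 → T3 → T1 → M6 → K4 → T9: 22+13+10+16+4 = 65
00 → T3 → T1 → M6 → T9 → K4: 22+13+10+20+4 = 69
00 → T3 → T1 → K4 → M6 → T9: 22+13+12+16+20 = 83
00 → T3 → T1 → K4 → T9 → M6: 22+13+12+4+20 = 71
00 → T3 → T1 → T9 → M6 → K4: 22+13+16+20+16 = 87
00 → T3 → T1 → T9 → K4 → M6: 22+13+16+4+16 = 71
00 → T3 → M6 → T1 → K4 → T9: 22+5+10+12+4 = 53
00 → T3 → M6 → T1 → T9 → K4: 22+5+10+16+4 = 57
00 → T3 → M6 → K4 → T1 → T9: 22+5+16+12+16 = 71
00 → T3 → M6 → K4 → T9 → T1: 22+5+16+4+16 = 63
00 → T3 → M6 → T9 → T1 → K4: 22+5+20+16+12 = 75
00 → T3 → M6 → T9 → K4 → T1: 22+5+20+4+12 = 63
00 → T3 → K4 → T1 → M6 → T9: 22+11+12+10+20 = 75
00 → T3 → K4 → T1 → T9 → M6: 22+11+12+16+20 = 81
… (106 more)
00 → T1 → M6 → T3 → K4 → T9: 9+10+5+11+4 = 39  ← best
The minimum is 39.
One shortest path: 00 → T1 → M6 → T3 → K4 → T9.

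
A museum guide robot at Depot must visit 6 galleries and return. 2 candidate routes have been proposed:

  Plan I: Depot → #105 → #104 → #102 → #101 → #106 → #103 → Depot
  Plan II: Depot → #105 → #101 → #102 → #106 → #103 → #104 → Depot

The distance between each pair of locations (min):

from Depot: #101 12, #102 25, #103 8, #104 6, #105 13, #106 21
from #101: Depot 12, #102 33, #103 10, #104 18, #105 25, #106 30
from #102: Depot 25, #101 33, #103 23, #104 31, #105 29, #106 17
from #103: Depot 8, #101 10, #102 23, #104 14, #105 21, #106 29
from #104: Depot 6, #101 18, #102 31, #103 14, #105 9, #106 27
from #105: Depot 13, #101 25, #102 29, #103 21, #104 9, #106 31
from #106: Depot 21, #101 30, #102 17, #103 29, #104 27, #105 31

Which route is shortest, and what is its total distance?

137 min — Plan II is the shortest.

Plan I: 13 + 9 + 31 + 33 + 30 + 29 + 8 = 153
Plan II: 13 + 25 + 33 + 17 + 29 + 14 + 6 = 137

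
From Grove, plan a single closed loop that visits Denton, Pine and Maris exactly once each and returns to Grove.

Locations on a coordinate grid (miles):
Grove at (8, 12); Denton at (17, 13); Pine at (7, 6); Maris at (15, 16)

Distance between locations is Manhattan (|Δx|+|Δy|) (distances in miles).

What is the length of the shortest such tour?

40 miles — the shortest possible round trip.

With 3 stops there are 3!/2 = 3 distinct round trips (a route and its reverse cost the same).
Grove-Denton-Pine-Maris-Grove: 10+17+18+11 = 56
Grove-Denton-Maris-Pine-Grove: 10+5+18+7 = 40
Grove-Pine-Denton-Maris-Grove: 7+17+5+11 = 40
The minimum is 40.
One optimal route: Grove → Denton → Maris → Pine → Grove (or its reverse).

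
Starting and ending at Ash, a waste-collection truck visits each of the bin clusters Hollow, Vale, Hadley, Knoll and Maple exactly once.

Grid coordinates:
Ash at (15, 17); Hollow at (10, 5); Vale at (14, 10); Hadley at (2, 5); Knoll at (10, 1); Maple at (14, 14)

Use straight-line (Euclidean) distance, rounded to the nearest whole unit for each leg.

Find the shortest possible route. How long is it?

44 — the shortest possible round trip.

With 5 stops there are 5!/2 = 60 distinct round trips (a route and its reverse cost the same).
Ash → Hollow → Vale → Hadley → Knoll → Maple → Ash: 13+6+13+9+14+3 = 58
Ash → Hollow → Vale → Hadley → Maple → Knoll → Ash: 13+6+13+15+14+17 = 78
Ash → Hollow → Vale → Knoll → Hadley → Maple → Ash: 13+6+10+9+15+3 = 56
Ash → Hollow → Vale → Knoll → Maple → Hadley → Ash: 13+6+10+14+15+18 = 76
Ash → Hollow → Vale → Maple → Hadley → Knoll → Ash: 13+6+4+15+9+17 = 64
Ash → Hollow → Vale → Maple → Knoll → Hadley → Ash: 13+6+4+14+9+18 = 64
Ash → Hollow → Hadley → Vale → Knoll → Maple → Ash: 13+8+13+10+14+3 = 61
Ash → Hollow → Hadley → Vale → Maple → Knoll → Ash: 13+8+13+4+14+17 = 69
Ash → Hollow → Hadley → Knoll → Vale → Maple → Ash: 13+8+9+10+4+3 = 47
Ash → Hollow → Hadley → Knoll → Maple → Vale → Ash: 13+8+9+14+4+7 = 55
Ash → Hollow → Hadley → Maple → Vale → Knoll → Ash: 13+8+15+4+10+17 = 67
Ash → Hollow → Hadley → Maple → Knoll → Vale → Ash: 13+8+15+14+10+7 = 67
Ash → Hollow → Knoll → Vale → Hadley → Maple → Ash: 13+4+10+13+15+3 = 58
Ash → Hollow → Knoll → Vale → Maple → Hadley → Ash: 13+4+10+4+15+18 = 64
… (46 more)
Ash → Vale → Hollow → Knoll → Hadley → Maple → Ash: 7+6+4+9+15+3 = 44  ← best
The minimum is 44.
One optimal route: Ash → Vale → Hollow → Knoll → Hadley → Maple → Ash (or its reverse).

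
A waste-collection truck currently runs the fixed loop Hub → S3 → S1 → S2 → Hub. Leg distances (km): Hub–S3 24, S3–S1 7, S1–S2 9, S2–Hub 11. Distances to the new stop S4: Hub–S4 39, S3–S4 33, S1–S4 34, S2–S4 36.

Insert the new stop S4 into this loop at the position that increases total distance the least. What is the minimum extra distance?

+48 km — insert S4 between Hub and S3.

Insertion cost between consecutive stops i–j is d(i,S4) + d(S4,j) − d(i,j):
  between Hub and S3: 39 + 33 − 24 = 48
  between S3 and S1: 33 + 34 − 7 = 60
  between S1 and S2: 34 + 36 − 9 = 61
  between S2 and Hub: 36 + 39 − 11 = 64
Cheapest insertion is between Hub and S3, adding 48.
New total = 51 + 48 = 99.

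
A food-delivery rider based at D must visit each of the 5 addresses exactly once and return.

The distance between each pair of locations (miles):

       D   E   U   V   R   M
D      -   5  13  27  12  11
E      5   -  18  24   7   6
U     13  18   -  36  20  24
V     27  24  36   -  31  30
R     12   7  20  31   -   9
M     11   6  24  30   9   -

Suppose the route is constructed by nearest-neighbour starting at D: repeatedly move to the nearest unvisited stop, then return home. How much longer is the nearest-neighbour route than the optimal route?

From D: E=5, M=11, R=12, U=13, V=27 → choose E (5).
From E: M=6, R=7, U=18, V=24 → choose M (6).
From M: R=9, U=24, V=30 → choose R (9).
From R: U=20, V=31 → choose U (20).
From U: V=36 → choose V (36).
NN route D → E → M → R → U → V → D costs 103.
Optimal: D → U → R → M → E → V → D costs 99 (by enumerating all 60 distinct tours).
Excess = 103 − 99 = 4.

Excess over optimum: 4 miles.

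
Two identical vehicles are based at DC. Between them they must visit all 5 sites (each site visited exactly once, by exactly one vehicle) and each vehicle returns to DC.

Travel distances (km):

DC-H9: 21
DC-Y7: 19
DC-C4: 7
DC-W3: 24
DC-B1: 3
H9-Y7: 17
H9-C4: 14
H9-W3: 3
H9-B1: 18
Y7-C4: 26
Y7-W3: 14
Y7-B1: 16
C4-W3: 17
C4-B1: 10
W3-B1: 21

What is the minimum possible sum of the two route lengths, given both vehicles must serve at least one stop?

Try each way of splitting the stops between the two vehicles (each non-empty) and, for each split, find the best tour for each vehicle:
  {H9} + {Y7, C4, W3, B1}: 42 + 57 = 99
  {Y7} + {H9, C4, W3, B1}: 38 + 48 = 86
  {H9, Y7} + {C4, W3, B1}: 57 + 48 = 105
  {C4} + {H9, Y7, W3, B1}: 14 + 57 = 71
  {H9, C4} + {Y7, W3, B1}: 42 + 57 = 99
  {Y7, C4} + {H9, W3, B1}: 52 + 48 = 100
  … (15 splits in total)
  {H9, Y7, C4, W3} + {B1}: 57 + 6 = 63  ← best
Best: vehicle 1 DC → Y7 → W3 → H9 → C4 → DC = 57; vehicle 2 DC → B1 → DC = 6; combined 63.

63 km — the smallest possible combined total.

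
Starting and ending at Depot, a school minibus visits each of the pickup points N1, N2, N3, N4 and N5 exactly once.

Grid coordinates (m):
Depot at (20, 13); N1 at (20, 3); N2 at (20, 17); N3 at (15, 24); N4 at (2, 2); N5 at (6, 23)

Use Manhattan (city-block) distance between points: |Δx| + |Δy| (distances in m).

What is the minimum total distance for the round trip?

Shortest round trip = 80 m.

Depot→N1→N2→N3→N4→N5→Depot: 10+14+12+35+25+24 = 120
Depot→N1→N2→N3→N5→N4→Depot: 10+14+12+10+25+29 = 100
Depot→N1→N2→N4→N3→N5→Depot: 10+14+33+35+10+24 = 126
Depot→N1→N2→N4→N5→N3→Depot: 10+14+33+25+10+16 = 108
Depot→N1→N2→N5→N3→N4→Depot: 10+14+20+10+35+29 = 118
Depot→N1→N2→N5→N4→N3→Depot: 10+14+20+25+35+16 = 120
Depot→N1→N3→N2→N4→N5→Depot: 10+26+12+33+25+24 = 130
Depot→N1→N3→N2→N5→N4→Depot: 10+26+12+20+25+29 = 122
Depot→N1→N3→N4→N2→N5→Depot: 10+26+35+33+20+24 = 148
Depot→N1→N3→N4→N5→N2→Depot: 10+26+35+25+20+4 = 120
Depot→N1→N3→N5→N2→N4→Depot: 10+26+10+20+33+29 = 128
Depot→N1→N3→N5→N4→N2→Depot: 10+26+10+25+33+4 = 108
Depot→N1→N4→N2→N3→N5→Depot: 10+19+33+12+10+24 = 108
Depot→N1→N4→N2→N5→N3→Depot: 10+19+33+20+10+16 = 108
… (46 more)
Depot→N1→N4→N5→N3→N2→Depot: 10+19+25+10+12+4 = 80  ← best
The minimum is 80.
One optimal route: Depot → N1 → N4 → N5 → N3 → N2 → Depot (or its reverse).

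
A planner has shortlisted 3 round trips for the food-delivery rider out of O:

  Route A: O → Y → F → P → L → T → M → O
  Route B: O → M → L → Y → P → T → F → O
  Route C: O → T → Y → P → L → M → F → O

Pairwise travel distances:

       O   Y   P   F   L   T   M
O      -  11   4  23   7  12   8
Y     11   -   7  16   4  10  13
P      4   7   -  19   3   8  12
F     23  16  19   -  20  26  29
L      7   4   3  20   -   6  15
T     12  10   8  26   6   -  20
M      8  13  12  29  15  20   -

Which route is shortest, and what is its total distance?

Route A: 11 + 16 + 19 + 3 + 6 + 20 + 8 = 83
Route B: 8 + 15 + 4 + 7 + 8 + 26 + 23 = 91
Route C: 12 + 10 + 7 + 3 + 15 + 29 + 23 = 99

83 — Route A is the shortest.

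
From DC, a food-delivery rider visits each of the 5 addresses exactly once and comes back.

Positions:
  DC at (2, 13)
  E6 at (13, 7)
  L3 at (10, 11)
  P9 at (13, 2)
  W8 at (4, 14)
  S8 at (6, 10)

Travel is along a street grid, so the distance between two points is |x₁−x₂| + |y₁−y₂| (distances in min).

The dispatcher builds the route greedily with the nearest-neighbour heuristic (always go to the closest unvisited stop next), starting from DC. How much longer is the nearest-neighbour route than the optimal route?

Excess over optimum: 2 min.

DC: W8=3, S8=7, L3=10, E6=17, P9=22 ⇒ W8
W8: S8=6, L3=9, E6=16, P9=21 ⇒ S8
S8: L3=5, E6=10, P9=15 ⇒ L3
L3: E6=7, P9=12 ⇒ E6
E6: P9=5 ⇒ P9
NN route DC → W8 → S8 → L3 → E6 → P9 → DC costs 48.
Optimal: DC → L3 → E6 → P9 → S8 → W8 → DC costs 46 (by enumerating all 60 distinct tours).
Excess = 48 − 46 = 2.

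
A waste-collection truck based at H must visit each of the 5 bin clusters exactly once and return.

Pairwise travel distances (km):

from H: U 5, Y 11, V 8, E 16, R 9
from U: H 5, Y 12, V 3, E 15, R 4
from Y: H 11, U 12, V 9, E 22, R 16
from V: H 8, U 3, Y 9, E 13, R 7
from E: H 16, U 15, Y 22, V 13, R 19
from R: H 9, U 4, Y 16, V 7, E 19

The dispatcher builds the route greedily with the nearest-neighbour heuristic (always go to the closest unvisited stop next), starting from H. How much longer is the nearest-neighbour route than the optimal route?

H: U=5, V=8, R=9, Y=11, E=16 ⇒ U
U: V=3, R=4, Y=12, E=15 ⇒ V
V: R=7, Y=9, E=13 ⇒ R
R: Y=16, E=19 ⇒ Y
Y: E=22 ⇒ E
NN route H → U → V → R → Y → E → H costs 69.
Optimal: H → U → R → E → V → Y → H costs 61 (by enumerating all 60 distinct tours).
Excess = 69 − 61 = 8.

8 km longer than the optimal tour.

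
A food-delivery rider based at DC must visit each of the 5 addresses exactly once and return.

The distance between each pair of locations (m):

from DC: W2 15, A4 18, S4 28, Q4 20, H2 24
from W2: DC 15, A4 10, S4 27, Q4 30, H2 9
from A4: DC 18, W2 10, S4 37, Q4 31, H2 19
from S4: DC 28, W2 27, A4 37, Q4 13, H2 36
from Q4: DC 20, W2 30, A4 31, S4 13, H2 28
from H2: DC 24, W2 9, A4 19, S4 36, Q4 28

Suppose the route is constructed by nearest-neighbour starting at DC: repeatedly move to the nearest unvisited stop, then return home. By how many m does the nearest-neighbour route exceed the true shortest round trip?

DC: W2=15, A4=18, Q4=20, H2=24, S4=28 ⇒ W2
W2: H2=9, A4=10, S4=27, Q4=30 ⇒ H2
H2: A4=19, Q4=28, S4=36 ⇒ A4
A4: Q4=31, S4=37 ⇒ Q4
Q4: S4=13 ⇒ S4
NN route DC → W2 → H2 → A4 → Q4 → S4 → DC costs 115.
Optimal: DC → A4 → W2 → H2 → S4 → Q4 → DC costs 106 (by enumerating all 60 distinct tours).
Excess = 115 − 106 = 9.

Excess over optimum: 9 m.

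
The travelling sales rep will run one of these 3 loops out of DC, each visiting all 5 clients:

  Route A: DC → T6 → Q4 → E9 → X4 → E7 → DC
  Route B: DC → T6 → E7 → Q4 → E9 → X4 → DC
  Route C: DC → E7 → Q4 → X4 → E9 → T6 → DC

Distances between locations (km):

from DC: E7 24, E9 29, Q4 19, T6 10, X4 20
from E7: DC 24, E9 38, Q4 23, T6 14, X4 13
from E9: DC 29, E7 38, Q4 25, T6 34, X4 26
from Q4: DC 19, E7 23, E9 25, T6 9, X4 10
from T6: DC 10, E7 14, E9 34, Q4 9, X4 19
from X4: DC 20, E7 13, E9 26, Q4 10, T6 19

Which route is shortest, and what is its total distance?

Route A: 10 + 9 + 25 + 26 + 13 + 24 = 107
Route B: 10 + 14 + 23 + 25 + 26 + 20 = 118
Route C: 24 + 23 + 10 + 26 + 34 + 10 = 127

Shortest is Route A, total 107 km.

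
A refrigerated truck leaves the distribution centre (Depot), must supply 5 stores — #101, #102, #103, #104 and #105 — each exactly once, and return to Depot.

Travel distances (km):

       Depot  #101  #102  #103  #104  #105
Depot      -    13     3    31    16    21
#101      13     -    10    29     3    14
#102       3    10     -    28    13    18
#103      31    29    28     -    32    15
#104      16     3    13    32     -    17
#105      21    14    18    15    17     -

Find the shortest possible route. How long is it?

Depot→#101→#102→#103→#104→#105→Depot: 13+10+28+32+17+21 = 121
Depot→#101→#102→#103→#105→#104→Depot: 13+10+28+15+17+16 = 99
Depot→#101→#102→#104→#103→#105→Depot: 13+10+13+32+15+21 = 104
Depot→#101→#102→#104→#105→#103→Depot: 13+10+13+17+15+31 = 99
Depot→#101→#102→#105→#103→#104→Depot: 13+10+18+15+32+16 = 104
Depot→#101→#102→#105→#104→#103→Depot: 13+10+18+17+32+31 = 121
Depot→#101→#103→#102→#104→#105→Depot: 13+29+28+13+17+21 = 121
Depot→#101→#103→#102→#105→#104→Depot: 13+29+28+18+17+16 = 121
Depot→#101→#103→#104→#102→#105→Depot: 13+29+32+13+18+21 = 126
Depot→#101→#103→#104→#105→#102→Depot: 13+29+32+17+18+3 = 112
Depot→#101→#103→#105→#102→#104→Depot: 13+29+15+18+13+16 = 104
Depot→#101→#103→#105→#104→#102→Depot: 13+29+15+17+13+3 = 90
Depot→#101→#104→#102→#103→#105→Depot: 13+3+13+28+15+21 = 93
Depot→#101→#104→#102→#105→#103→Depot: 13+3+13+18+15+31 = 93
… (46 more)
Depot→#101→#104→#105→#103→#102→Depot: 13+3+17+15+28+3 = 79  ← best
The minimum is 79.
One optimal route: Depot → #101 → #104 → #105 → #103 → #102 → Depot (or its reverse).

79 km — the shortest possible round trip.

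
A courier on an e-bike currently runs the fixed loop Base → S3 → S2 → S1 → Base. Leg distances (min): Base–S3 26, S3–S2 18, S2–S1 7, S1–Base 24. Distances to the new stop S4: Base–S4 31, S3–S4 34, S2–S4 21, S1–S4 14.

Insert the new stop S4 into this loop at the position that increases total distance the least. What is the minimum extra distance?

Adding 21 min by placing S4 on the S1–Base leg.

Insertion cost between consecutive stops i–j is d(i,S4) + d(S4,j) − d(i,j):
  between Base and S3: 31 + 34 − 26 = 39
  between S3 and S2: 34 + 21 − 18 = 37
  between S2 and S1: 21 + 14 − 7 = 28
  between S1 and Base: 14 + 31 − 24 = 21
Cheapest insertion is between S1 and Base, adding 21.
New total = 75 + 21 = 96.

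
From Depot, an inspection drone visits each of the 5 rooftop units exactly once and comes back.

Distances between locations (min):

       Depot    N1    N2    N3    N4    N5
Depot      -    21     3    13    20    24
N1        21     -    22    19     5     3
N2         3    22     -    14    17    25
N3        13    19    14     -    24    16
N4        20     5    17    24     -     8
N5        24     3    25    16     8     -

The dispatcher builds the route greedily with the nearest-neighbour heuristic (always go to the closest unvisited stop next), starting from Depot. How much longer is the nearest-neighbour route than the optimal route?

4 min longer than the optimal tour.

Depot: N2=3, N3=13, N4=20, N1=21, N5=24 ⇒ N2
N2: N3=14, N4=17, N1=22, N5=25 ⇒ N3
N3: N5=16, N1=19, N4=24 ⇒ N5
N5: N1=3, N4=8 ⇒ N1
N1: N4=5 ⇒ N4
NN route Depot → N2 → N3 → N5 → N1 → N4 → Depot costs 61.
Optimal: Depot → N2 → N4 → N1 → N5 → N3 → Depot costs 57 (by enumerating all 60 distinct tours).
Excess = 61 − 57 = 4.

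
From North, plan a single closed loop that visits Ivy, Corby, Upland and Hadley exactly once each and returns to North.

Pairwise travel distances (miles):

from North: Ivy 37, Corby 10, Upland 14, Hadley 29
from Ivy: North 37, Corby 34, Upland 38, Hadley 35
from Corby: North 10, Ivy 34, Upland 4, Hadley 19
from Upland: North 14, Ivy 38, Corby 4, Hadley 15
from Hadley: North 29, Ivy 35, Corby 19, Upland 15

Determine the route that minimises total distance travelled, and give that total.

There are 12 distinct closed tours to check (reversals are equivalent).
North→Ivy→Corby→Upland→Hadley→North: 37+34+4+15+29 = 119
North→Ivy→Corby→Hadley→Upland→North: 37+34+19+15+14 = 119
North→Ivy→Upland→Corby→Hadley→North: 37+38+4+19+29 = 127
North→Ivy→Upland→Hadley→Corby→North: 37+38+15+19+10 = 119
North→Ivy→Hadley→Corby→Upland→North: 37+35+19+4+14 = 109
North→Ivy→Hadley→Upland→Corby→North: 37+35+15+4+10 = 101
North→Corby→Ivy→Upland→Hadley→North: 10+34+38+15+29 = 126
North→Corby→Ivy→Hadley→Upland→North: 10+34+35+15+14 = 108
North→Corby→Upland→Ivy→Hadley→North: 10+4+38+35+29 = 116
North→Corby→Hadley→Ivy→Upland→North: 10+19+35+38+14 = 116
North→Upland→Ivy→Corby→Hadley→North: 14+38+34+19+29 = 134
North→Upland→Corby→Ivy→Hadley→North: 14+4+34+35+29 = 116
The minimum is 101.
One optimal route: North → Ivy → Hadley → Upland → Corby → North (or its reverse).

101 miles — the shortest possible round trip.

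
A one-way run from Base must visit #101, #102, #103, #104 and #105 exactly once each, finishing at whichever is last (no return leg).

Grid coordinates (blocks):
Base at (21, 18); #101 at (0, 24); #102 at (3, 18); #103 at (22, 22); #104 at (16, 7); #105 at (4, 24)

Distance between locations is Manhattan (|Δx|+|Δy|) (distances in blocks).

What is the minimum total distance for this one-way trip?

There are 5! = 120 possible orderings.
Base→#101→#102→#103→#104→#105: 27+9+23+21+29 = 109
Base→#101→#102→#103→#105→#104: 27+9+23+20+29 = 108
Base→#101→#102→#104→#103→#105: 27+9+24+21+20 = 101
Base→#101→#102→#104→#105→#103: 27+9+24+29+20 = 109
Base→#101→#102→#105→#103→#104: 27+9+7+20+21 = 84
Base→#101→#102→#105→#104→#103: 27+9+7+29+21 = 93
Base→#101→#103→#102→#104→#105: 27+24+23+24+29 = 127
Base→#101→#103→#102→#105→#104: 27+24+23+7+29 = 110
Base→#101→#103→#104→#102→#105: 27+24+21+24+7 = 103
Base→#101→#103→#104→#105→#102: 27+24+21+29+7 = 108
Base→#101→#103→#105→#102→#104: 27+24+20+7+24 = 102
Base→#101→#103→#105→#104→#102: 27+24+20+29+24 = 124
Base→#101→#104→#102→#103→#105: 27+33+24+23+20 = 127
Base→#101→#104→#102→#105→#103: 27+33+24+7+20 = 111
… (106 more)
Base→#103→#104→#102→#105→#101: 5+21+24+7+4 = 61  ← best
The minimum is 61.
One shortest path: Base → #103 → #104 → #102 → #105 → #101.

Minimum one-way distance = 61 blocks.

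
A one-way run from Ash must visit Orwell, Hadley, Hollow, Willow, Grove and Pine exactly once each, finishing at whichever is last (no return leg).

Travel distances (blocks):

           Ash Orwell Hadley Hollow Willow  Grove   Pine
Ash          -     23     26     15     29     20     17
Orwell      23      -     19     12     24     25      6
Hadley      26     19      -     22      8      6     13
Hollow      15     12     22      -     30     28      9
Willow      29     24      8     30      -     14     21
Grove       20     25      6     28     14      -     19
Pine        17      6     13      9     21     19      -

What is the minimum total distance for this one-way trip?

Shortest open route: 66 blocks.

There are 6! = 720 possible orderings.
Ash → Orwell → Hadley → Hollow → Willow → Grove → Pine: 23+19+22+30+14+19 = 127
Ash → Orwell → Hadley → Hollow → Willow → Pine → Grove: 23+19+22+30+21+19 = 134
Ash → Orwell → Hadley → Hollow → Grove → Willow → Pine: 23+19+22+28+14+21 = 127
Ash → Orwell → Hadley → Hollow → Grove → Pine → Willow: 23+19+22+28+19+21 = 132
Ash → Orwell → Hadley → Hollow → Pine → Willow → Grove: 23+19+22+9+21+14 = 108
Ash → Orwell → Hadley → Hollow → Pine → Grove → Willow: 23+19+22+9+19+14 = 106
Ash → Orwell → Hadley → Willow → Hollow → Grove → Pine: 23+19+8+30+28+19 = 127
Ash → Orwell → Hadley → Willow → Hollow → Pine → Grove: 23+19+8+30+9+19 = 108
… (712 more)
Ash → Hollow → Orwell → Pine → Hadley → Grove → Willow: 15+12+6+13+6+14 = 66  ← best
The minimum is 66.
One shortest path: Ash → Hollow → Orwell → Pine → Hadley → Grove → Willow.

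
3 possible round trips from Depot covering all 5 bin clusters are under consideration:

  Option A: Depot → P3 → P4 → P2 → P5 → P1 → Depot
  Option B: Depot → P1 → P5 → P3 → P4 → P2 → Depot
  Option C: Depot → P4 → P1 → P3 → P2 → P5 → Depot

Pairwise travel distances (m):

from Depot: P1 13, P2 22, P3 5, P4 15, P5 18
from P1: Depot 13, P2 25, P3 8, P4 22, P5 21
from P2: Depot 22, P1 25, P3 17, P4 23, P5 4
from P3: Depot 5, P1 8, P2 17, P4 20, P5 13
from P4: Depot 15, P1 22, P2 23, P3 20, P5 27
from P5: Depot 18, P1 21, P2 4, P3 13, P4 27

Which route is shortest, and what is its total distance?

Option A: 5 + 20 + 23 + 4 + 21 + 13 = 86
Option B: 13 + 21 + 13 + 20 + 23 + 22 = 112
Option C: 15 + 22 + 8 + 17 + 4 + 18 = 84

Shortest is Option C, total 84 m.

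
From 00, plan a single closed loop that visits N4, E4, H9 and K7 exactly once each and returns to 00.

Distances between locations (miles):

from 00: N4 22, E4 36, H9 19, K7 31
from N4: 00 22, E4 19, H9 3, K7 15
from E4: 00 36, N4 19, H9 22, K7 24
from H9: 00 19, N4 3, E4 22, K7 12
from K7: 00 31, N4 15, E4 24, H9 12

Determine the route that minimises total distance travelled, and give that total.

Shortest round trip = 96 miles.

There are 12 distinct closed tours to check (reversals are equivalent).
00→N4→E4→H9→K7→00: 22+19+22+12+31 = 106
00→N4→E4→K7→H9→00: 22+19+24+12+19 = 96
00→N4→H9→E4→K7→00: 22+3+22+24+31 = 102
00→N4→H9→K7→E4→00: 22+3+12+24+36 = 97
00→N4→K7→E4→H9→00: 22+15+24+22+19 = 102
00→N4→K7→H9→E4→00: 22+15+12+22+36 = 107
00→E4→N4→H9→K7→00: 36+19+3+12+31 = 101
00→E4→N4→K7→H9→00: 36+19+15+12+19 = 101
00→E4→H9→N4→K7→00: 36+22+3+15+31 = 107
00→E4→K7→N4→H9→00: 36+24+15+3+19 = 97
00→H9→N4→E4→K7→00: 19+3+19+24+31 = 96
00→H9→E4→N4→K7→00: 19+22+19+15+31 = 106
The minimum is 96.
One optimal route: 00 → N4 → E4 → K7 → H9 → 00 (or its reverse).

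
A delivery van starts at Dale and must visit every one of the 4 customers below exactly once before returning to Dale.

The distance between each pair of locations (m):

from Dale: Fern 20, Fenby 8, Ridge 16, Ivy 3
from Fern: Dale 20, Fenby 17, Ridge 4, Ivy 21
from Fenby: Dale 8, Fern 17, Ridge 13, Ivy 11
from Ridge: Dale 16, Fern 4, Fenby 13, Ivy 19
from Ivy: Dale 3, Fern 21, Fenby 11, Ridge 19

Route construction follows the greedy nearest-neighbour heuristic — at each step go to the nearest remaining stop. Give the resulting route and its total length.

Nearest-neighbour total = 51 m; route Dale → Ivy → Fenby → Ridge → Fern → Dale.

From Dale: distances to unvisited — Ivy=3, Fenby=8, Ridge=16, Fern=20. Nearest is Ivy (3).
From Ivy: distances to unvisited — Fenby=11, Ridge=19, Fern=21. Nearest is Fenby (11).
From Fenby: distances to unvisited — Ridge=13, Fern=17. Nearest is Ridge (13).
From Ridge: distances to unvisited — Fern=4. Nearest is Fern (4).
Return Fern→Dale: 20.
Total = 3 + 11 + 13 + 4 + 20 = 51.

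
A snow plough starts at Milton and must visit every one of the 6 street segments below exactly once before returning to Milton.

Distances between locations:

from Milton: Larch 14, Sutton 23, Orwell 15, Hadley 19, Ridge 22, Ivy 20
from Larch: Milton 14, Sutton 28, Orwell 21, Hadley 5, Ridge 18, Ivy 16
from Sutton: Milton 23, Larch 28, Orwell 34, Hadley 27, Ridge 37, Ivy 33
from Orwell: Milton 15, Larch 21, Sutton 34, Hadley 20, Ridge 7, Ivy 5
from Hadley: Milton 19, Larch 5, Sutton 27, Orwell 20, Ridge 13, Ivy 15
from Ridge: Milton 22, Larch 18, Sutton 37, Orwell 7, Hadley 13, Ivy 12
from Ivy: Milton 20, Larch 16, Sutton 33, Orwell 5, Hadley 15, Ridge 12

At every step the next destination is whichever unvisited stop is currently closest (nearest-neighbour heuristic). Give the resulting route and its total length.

From Milton: distances to unvisited — Larch=14, Orwell=15, Hadley=19, Ivy=20, Ridge=22, Sutton=23. Nearest is Larch (14).
From Larch: distances to unvisited — Hadley=5, Ivy=16, Ridge=18, Orwell=21, Sutton=28. Nearest is Hadley (5).
From Hadley: distances to unvisited — Ridge=13, Ivy=15, Orwell=20, Sutton=27. Nearest is Ridge (13).
From Ridge: distances to unvisited — Orwell=7, Ivy=12, Sutton=37. Nearest is Orwell (7).
From Orwell: distances to unvisited — Ivy=5, Sutton=34. Nearest is Ivy (5).
From Ivy: distances to unvisited — Sutton=33. Nearest is Sutton (33).
Return Sutton→Milton: 23.
Total = 14 + 5 + 13 + 7 + 5 + 33 + 23 = 100.

Total distance 100 via the nearest-neighbour route Milton → Larch → Hadley → Ridge → Orwell → Ivy → Sutton → Milton.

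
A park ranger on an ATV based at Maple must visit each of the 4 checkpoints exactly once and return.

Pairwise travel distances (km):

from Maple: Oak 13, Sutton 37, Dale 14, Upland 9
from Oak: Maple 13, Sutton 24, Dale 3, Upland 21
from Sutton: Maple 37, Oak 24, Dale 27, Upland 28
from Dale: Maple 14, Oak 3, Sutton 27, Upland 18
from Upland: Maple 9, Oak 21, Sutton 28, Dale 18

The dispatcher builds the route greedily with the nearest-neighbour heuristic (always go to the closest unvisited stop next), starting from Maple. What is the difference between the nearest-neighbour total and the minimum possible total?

13 km longer than the optimal tour.

From Maple: Upland=9, Oak=13, Dale=14, Sutton=37 → choose Upland (9).
From Upland: Dale=18, Oak=21, Sutton=28 → choose Dale (18).
From Dale: Oak=3, Sutton=27 → choose Oak (3).
From Oak: Sutton=24 → choose Sutton (24).
NN route Maple → Upland → Dale → Oak → Sutton → Maple costs 91.
Optimal: Maple → Dale → Oak → Sutton → Upland → Maple costs 78 (by enumerating all 12 distinct tours).
Excess = 91 − 78 = 13.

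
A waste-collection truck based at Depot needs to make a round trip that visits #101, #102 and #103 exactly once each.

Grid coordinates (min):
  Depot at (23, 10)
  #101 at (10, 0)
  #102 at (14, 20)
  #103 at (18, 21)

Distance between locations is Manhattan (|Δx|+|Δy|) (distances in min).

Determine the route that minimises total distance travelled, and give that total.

There are 3 distinct closed tours to check (reversals are equivalent).
Depot→#101→#102→#103→Depot: 23+24+5+16 = 68
Depot→#101→#103→#102→Depot: 23+29+5+19 = 76
Depot→#102→#101→#103→Depot: 19+24+29+16 = 88
The minimum is 68.
One optimal route: Depot → #101 → #102 → #103 → Depot (or its reverse).

68 min — the shortest possible round trip.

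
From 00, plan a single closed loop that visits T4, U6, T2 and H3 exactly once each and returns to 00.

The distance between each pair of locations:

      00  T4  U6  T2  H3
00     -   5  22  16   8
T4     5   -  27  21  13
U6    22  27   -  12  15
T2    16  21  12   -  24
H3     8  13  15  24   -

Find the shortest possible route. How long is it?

Minimum total distance: 61.

00→T4→U6→T2→H3→00: 5+27+12+24+8 = 76
00→T4→U6→H3→T2→00: 5+27+15+24+16 = 87
00→T4→T2→U6→H3→00: 5+21+12+15+8 = 61
00→T4→T2→H3→U6→00: 5+21+24+15+22 = 87
00→T4→H3→U6→T2→00: 5+13+15+12+16 = 61
00→T4→H3→T2→U6→00: 5+13+24+12+22 = 76
00→U6→T4→T2→H3→00: 22+27+21+24+8 = 102
00→U6→T4→H3→T2→00: 22+27+13+24+16 = 102
00→U6→T2→T4→H3→00: 22+12+21+13+8 = 76
00→U6→H3→T4→T2→00: 22+15+13+21+16 = 87
00→T2→T4→U6→H3→00: 16+21+27+15+8 = 87
00→T2→U6→T4→H3→00: 16+12+27+13+8 = 76
The minimum is 61.
One optimal route: 00 → T4 → T2 → U6 → H3 → 00 (or its reverse).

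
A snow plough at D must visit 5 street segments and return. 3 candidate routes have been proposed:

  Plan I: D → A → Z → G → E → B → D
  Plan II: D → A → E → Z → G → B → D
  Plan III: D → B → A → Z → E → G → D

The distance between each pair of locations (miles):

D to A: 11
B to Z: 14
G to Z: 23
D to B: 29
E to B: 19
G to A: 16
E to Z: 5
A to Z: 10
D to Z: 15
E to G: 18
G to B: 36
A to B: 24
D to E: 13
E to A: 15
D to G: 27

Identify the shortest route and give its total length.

Plan I: 11 + 10 + 23 + 18 + 19 + 29 = 110
Plan II: 11 + 15 + 5 + 23 + 36 + 29 = 119
Plan III: 29 + 24 + 10 + 5 + 18 + 27 = 113

Shortest is Plan I, total 110 miles.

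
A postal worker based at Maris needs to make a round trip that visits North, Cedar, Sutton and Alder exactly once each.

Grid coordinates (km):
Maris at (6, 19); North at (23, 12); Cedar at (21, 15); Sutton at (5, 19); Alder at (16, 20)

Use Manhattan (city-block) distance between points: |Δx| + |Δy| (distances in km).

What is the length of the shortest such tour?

52 km — the shortest possible round trip.

With 4 stops there are 4!/2 = 12 distinct round trips (a route and its reverse cost the same).
Maris → North → Cedar → Sutton → Alder → Maris: 24+5+20+12+11 = 72
Maris → North → Cedar → Alder → Sutton → Maris: 24+5+10+12+1 = 52
Maris → North → Sutton → Cedar → Alder → Maris: 24+25+20+10+11 = 90
Maris → North → Sutton → Alder → Cedar → Maris: 24+25+12+10+19 = 90
Maris → North → Alder → Cedar → Sutton → Maris: 24+15+10+20+1 = 70
Maris → North → Alder → Sutton → Cedar → Maris: 24+15+12+20+19 = 90
Maris → Cedar → North → Sutton → Alder → Maris: 19+5+25+12+11 = 72
Maris → Cedar → North → Alder → Sutton → Maris: 19+5+15+12+1 = 52
Maris → Cedar → Sutton → North → Alder → Maris: 19+20+25+15+11 = 90
Maris → Cedar → Alder → North → Sutton → Maris: 19+10+15+25+1 = 70
Maris → Sutton → North → Cedar → Alder → Maris: 1+25+5+10+11 = 52
Maris → Sutton → Cedar → North → Alder → Maris: 1+20+5+15+11 = 52
The minimum is 52.
One optimal route: Maris → North → Cedar → Alder → Sutton → Maris (or its reverse).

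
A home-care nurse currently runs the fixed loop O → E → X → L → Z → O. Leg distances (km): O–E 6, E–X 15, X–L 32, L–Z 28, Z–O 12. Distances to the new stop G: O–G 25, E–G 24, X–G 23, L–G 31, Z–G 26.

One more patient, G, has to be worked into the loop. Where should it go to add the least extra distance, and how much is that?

+22 km — insert G between X and L.

Insertion cost between consecutive stops i–j is d(i,G) + d(G,j) − d(i,j):
  between O and E: 25 + 24 − 6 = 43
  between E and X: 24 + 23 − 15 = 32
  between X and L: 23 + 31 − 32 = 22
  between L and Z: 31 + 26 − 28 = 29
  between Z and O: 26 + 25 − 12 = 39
Cheapest insertion is between X and L, adding 22.
New total = 93 + 22 = 115.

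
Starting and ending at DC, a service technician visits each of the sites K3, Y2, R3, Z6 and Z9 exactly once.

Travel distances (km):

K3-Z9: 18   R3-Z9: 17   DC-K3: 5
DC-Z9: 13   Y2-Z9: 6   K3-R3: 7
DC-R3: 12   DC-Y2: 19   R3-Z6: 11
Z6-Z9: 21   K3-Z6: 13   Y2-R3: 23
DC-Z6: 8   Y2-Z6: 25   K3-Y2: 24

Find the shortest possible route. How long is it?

67 km — the shortest possible round trip.

With 5 stops there are 5!/2 = 60 distinct round trips (a route and its reverse cost the same).
DC→K3→Y2→R3→Z6→Z9→DC: 5+24+23+11+21+13 = 97
DC→K3→Y2→R3→Z9→Z6→DC: 5+24+23+17+21+8 = 98
DC→K3→Y2→Z6→R3→Z9→DC: 5+24+25+11+17+13 = 95
DC→K3→Y2→Z6→Z9→R3→DC: 5+24+25+21+17+12 = 104
DC→K3→Y2→Z9→R3→Z6→DC: 5+24+6+17+11+8 = 71
DC→K3→Y2→Z9→Z6→R3→DC: 5+24+6+21+11+12 = 79
DC→K3→R3→Y2→Z6→Z9→DC: 5+7+23+25+21+13 = 94
DC→K3→R3→Y2→Z9→Z6→DC: 5+7+23+6+21+8 = 70
DC→K3→R3→Z6→Y2→Z9→DC: 5+7+11+25+6+13 = 67
DC→K3→R3→Z6→Z9→Y2→DC: 5+7+11+21+6+19 = 69
DC→K3→R3→Z9→Y2→Z6→DC: 5+7+17+6+25+8 = 68
DC→K3→R3→Z9→Z6→Y2→DC: 5+7+17+21+25+19 = 94
DC→K3→Z6→Y2→R3→Z9→DC: 5+13+25+23+17+13 = 96
DC→K3→Z6→Y2→Z9→R3→DC: 5+13+25+6+17+12 = 78
… (46 more)
The minimum is 67.
One optimal route: DC → K3 → R3 → Z6 → Y2 → Z9 → DC (or its reverse).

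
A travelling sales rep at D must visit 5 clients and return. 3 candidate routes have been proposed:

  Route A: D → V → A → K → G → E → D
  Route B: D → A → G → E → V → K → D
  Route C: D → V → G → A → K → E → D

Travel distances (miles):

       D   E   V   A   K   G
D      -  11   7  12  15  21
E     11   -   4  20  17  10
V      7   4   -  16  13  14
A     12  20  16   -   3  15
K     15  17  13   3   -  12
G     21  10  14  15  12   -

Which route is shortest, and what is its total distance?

Shortest is Route A, total 59 miles.

Route A: 7 + 16 + 3 + 12 + 10 + 11 = 59
Route B: 12 + 15 + 10 + 4 + 13 + 15 = 69
Route C: 7 + 14 + 15 + 3 + 17 + 11 = 67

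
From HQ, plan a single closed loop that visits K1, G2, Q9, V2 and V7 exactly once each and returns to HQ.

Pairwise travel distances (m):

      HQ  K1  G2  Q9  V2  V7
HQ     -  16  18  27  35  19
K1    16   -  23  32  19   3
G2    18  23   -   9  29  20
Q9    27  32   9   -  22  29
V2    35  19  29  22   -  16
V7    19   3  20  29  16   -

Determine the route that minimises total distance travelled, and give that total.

Shortest round trip = 84 m.

With 5 stops there are 5!/2 = 60 distinct round trips (a route and its reverse cost the same).
HQ - K1 - G2 - Q9 - V2 - V7 - HQ: 16+23+9+22+16+19 = 105
HQ - K1 - G2 - Q9 - V7 - V2 - HQ: 16+23+9+29+16+35 = 128
HQ - K1 - G2 - V2 - Q9 - V7 - HQ: 16+23+29+22+29+19 = 138
HQ - K1 - G2 - V2 - V7 - Q9 - HQ: 16+23+29+16+29+27 = 140
HQ - K1 - G2 - V7 - Q9 - V2 - HQ: 16+23+20+29+22+35 = 145
HQ - K1 - G2 - V7 - V2 - Q9 - HQ: 16+23+20+16+22+27 = 124
HQ - K1 - Q9 - G2 - V2 - V7 - HQ: 16+32+9+29+16+19 = 121
HQ - K1 - Q9 - G2 - V7 - V2 - HQ: 16+32+9+20+16+35 = 128
HQ - K1 - Q9 - V2 - G2 - V7 - HQ: 16+32+22+29+20+19 = 138
HQ - K1 - Q9 - V2 - V7 - G2 - HQ: 16+32+22+16+20+18 = 124
HQ - K1 - Q9 - V7 - G2 - V2 - HQ: 16+32+29+20+29+35 = 161
HQ - K1 - Q9 - V7 - V2 - G2 - HQ: 16+32+29+16+29+18 = 140
HQ - K1 - V2 - G2 - Q9 - V7 - HQ: 16+19+29+9+29+19 = 121
HQ - K1 - V2 - G2 - V7 - Q9 - HQ: 16+19+29+20+29+27 = 140
… (46 more)
HQ - K1 - V7 - V2 - Q9 - G2 - HQ: 16+3+16+22+9+18 = 84  ← best
The minimum is 84.
One optimal route: HQ → K1 → V7 → V2 → Q9 → G2 → HQ (or its reverse).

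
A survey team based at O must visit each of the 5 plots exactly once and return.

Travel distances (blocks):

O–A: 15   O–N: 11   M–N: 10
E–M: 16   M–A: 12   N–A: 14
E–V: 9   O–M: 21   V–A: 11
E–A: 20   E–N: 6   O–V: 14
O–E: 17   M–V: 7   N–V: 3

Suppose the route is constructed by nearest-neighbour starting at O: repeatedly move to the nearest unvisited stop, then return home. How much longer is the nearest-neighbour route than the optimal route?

From O: N=11, V=14, A=15, E=17, M=21 → choose N (11).
From N: V=3, E=6, M=10, A=14 → choose V (3).
From V: M=7, E=9, A=11 → choose M (7).
From M: A=12, E=16 → choose A (12).
From A: E=20 → choose E (20).
NN route O → N → V → M → A → E → O costs 70.
Optimal: O → E → N → V → M → A → O costs 60 (by enumerating all 60 distinct tours).
Excess = 70 − 60 = 10.

Excess over optimum: 10 blocks.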